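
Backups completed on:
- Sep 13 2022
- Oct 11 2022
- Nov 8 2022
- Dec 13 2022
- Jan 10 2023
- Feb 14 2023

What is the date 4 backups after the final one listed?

Jun 13 2023

Gaps: 28, 28, 35, 28, 35 days — a mix of 28 and 35. Every date is a Tuesday.
Each is the 2nd Tuesday of its month.
March 2023 — 2nd Tuesday is Mar 14 2023.
April 2023 — 2nd Tuesday is Apr 11 2023.
2nd Tuesday of May 2023: May 9 2023.
June 2023 — 2nd Tuesday is Jun 13 2023.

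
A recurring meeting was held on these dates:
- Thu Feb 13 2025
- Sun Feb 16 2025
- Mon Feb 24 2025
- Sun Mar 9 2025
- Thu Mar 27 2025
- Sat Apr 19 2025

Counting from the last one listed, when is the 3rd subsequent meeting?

Sun Jul 27 2025

The spacing grows by 5 each time: 3, 8, 13, 18, 23 days.
Next gap: 28 days. Sat Apr 19 2025 + 28 days = Sat May 17 2025.
Next gap: 33 days. Sat May 17 2025 + 33 days = Thu Jun 19 2025.
Next gap: 38 days. Thu Jun 19 2025 + 38 days = Sun Jul 27 2025.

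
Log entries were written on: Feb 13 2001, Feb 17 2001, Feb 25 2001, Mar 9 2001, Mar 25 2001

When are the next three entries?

Apr 14 2001, May 8 2001, Jun 5 2001

The spacing grows by 4 each time: 4, 8, 12, 16 days.
Next gap: 20 days. Mar 25 2001 + 20 days = Apr 14 2001.
Next gap: 24 days. Apr 14 2001 + 24 days = May 8 2001.
Next gap: 28 days. May 8 2001 + 28 days = Jun 5 2001.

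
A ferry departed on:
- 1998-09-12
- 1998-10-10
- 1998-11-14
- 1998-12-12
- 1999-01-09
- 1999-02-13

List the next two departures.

These are Saturdays at 28- or 35-day spacing (28, 35, 28, 28, 35).
The pattern: 2nd Saturday of the month.
2nd Saturday of March 1999: 1999-03-13.
April 1999 — 2nd Saturday is 1999-04-10.

1999-03-13, 1999-04-10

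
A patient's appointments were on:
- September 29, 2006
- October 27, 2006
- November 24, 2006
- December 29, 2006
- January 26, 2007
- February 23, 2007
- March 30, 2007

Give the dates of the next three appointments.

Every date is a Friday; gaps 28, 28, 35, 28, 28, 35 days.
Each is the last Friday of its month (at least one falls on the 29th or later, ruling out '4th Friday').
April 2007 ends with Friday April 27, 2007.
May 2007 ends with Friday May 25, 2007.
Last Friday of June 2007: June 29, 2007.

April 27, 2007; May 25, 2007; June 29, 2007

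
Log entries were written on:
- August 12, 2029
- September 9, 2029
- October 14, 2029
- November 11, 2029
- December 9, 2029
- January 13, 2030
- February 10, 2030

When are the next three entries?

March 10, 2030; April 14, 2030; May 12, 2030

Gaps: 28, 35, 28, 28, 35, 28 days — a mix of 28 and 35. Every date is a Sunday.
Each is the 2nd Sunday of its month.
March 2030 — 2nd Sunday is March 10, 2030.
2nd Sunday of April 2030: April 14, 2030.
May 2030 — 2nd Sunday is May 12, 2030.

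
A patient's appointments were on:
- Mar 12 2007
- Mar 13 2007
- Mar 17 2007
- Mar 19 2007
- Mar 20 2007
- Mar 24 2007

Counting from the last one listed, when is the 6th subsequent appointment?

The gap pattern 1, 4, 2, 1, 4 repeats every 3 events.
These are the Mondays, Tuesdays and Saturdays of each week.
The following Monday is Mar 26 2007.
Next Tuesday: Mar 27 2007.
The following Saturday is Mar 31 2007.
The following Monday is Apr 2 2007.
Next Tuesday: Apr 3 2007.
The following Saturday is Apr 7 2007.

Apr 7 2007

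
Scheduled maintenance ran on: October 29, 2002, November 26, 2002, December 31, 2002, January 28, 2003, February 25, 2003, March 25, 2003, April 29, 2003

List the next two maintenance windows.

May 27, 2003; June 24, 2003

These are Tuesdays with 28, 35, 28, 28, 28, 35-day gaps.
Each is the final Tuesday of its month — October 29, 2002 is past the 28th, so '4th Tuesday' doesn't fit.
Last Tuesday of May 2003: May 27, 2003.
June 2003 ends with Tuesday June 24, 2003.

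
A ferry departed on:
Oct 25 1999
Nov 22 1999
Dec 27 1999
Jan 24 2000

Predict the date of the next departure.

Feb 28 2000

Gaps: 28, 35, 28 days — a mix of 28 and 35. Every date is a Monday.
Each is the 4th Monday of its month.
4th Monday of February 2000: Feb 28 2000.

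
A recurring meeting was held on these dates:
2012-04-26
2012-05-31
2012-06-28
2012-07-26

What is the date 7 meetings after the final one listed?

All Thursdays; the gaps (35, 28, 28) vary with month length.
This is the last Thursday of each month.
Last Thursday of August 2012: 2012-08-30.
September 2012 ends with Thursday 2012-09-27.
October 2012 ends with Thursday 2012-10-25.
Last Thursday of November 2012: 2012-11-29.
Last Thursday of December 2012: 2012-12-27.
Last Thursday of January 2013: 2013-01-31.
February 2013 ends with Thursday 2013-02-28.

2013-02-28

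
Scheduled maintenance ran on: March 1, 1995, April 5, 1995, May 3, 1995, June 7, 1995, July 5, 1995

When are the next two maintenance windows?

August 2, 1995; September 6, 1995

All dates are Wednesdays, 35, 28, 35, 28 days apart.
Specifically, the 1st Wednesday of each month.
August 1995 — 1st Wednesday is August 2, 1995.
September 1995 — 1st Wednesday is September 6, 1995.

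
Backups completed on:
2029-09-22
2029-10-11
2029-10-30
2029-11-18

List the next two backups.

2029-12-07, 2029-12-26

Gaps between consecutive events: 19, 19, 19 days — a constant 19-day interval.
2029-11-18 + 19 days = 2029-12-07.
2029-12-07 + 19 days = 2029-12-26.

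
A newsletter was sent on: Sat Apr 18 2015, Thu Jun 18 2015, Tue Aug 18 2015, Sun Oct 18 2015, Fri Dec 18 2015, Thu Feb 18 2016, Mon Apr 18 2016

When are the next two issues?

Sat Jun 18 2016, Thu Aug 18 2016

The day-of-month is always 18 (61, 61, 61, 61, 62, 60 days between events).
So this recurs on the 18th of every 2 months.
Next: June 2016 → Sat Jun 18 2016.
August 2016: Thu Aug 18 2016.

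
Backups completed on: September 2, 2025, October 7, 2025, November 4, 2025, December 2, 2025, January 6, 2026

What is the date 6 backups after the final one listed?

These are Tuesdays at 28- or 35-day spacing (35, 28, 28, 35).
The pattern: 1st Tuesday of the month.
1st Tuesday of February 2026: February 3, 2026.
March 2026 — 1st Tuesday is March 3, 2026.
1st Tuesday of April 2026: April 7, 2026.
May 2026 — 1st Tuesday is May 5, 2026.
June 2026 — 1st Tuesday is June 2, 2026.
July 2026 — 1st Tuesday is July 7, 2026.

July 7, 2026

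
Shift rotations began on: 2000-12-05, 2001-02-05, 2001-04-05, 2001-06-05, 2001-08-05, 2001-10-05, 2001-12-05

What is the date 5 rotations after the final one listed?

2002-10-05

Each date is the 5th; the gaps (62, 59, 61, 61, 61, 61) track the month lengths.
The rule is the 5th of every 2 months.
February 2002: 2002-02-05.
Next: April 2002 → 2002-04-05.
June 2002: 2002-06-05.
August 2002: 2002-08-05.
October 2002: 2002-10-05.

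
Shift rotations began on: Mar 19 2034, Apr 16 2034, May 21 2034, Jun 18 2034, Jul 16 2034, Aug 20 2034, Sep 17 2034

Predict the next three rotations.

These are Sundays at 28- or 35-day spacing (28, 35, 28, 28, 35, 28).
The pattern: 3rd Sunday of the month.
October 2034 — 3rd Sunday is Oct 15 2034.
November 2034 — 3rd Sunday is Nov 19 2034.
December 2034 — 3rd Sunday is Dec 17 2034.

Oct 15 2034, Nov 19 2034, Dec 17 2034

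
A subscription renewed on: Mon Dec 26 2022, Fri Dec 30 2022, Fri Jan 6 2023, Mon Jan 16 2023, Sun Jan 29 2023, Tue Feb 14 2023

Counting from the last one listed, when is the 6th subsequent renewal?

Gaps: 4, 7, 10, 13, 16 days — each gap is 3 larger than the previous one.
Next gap: 19 days. Tue Feb 14 2023 + 19 days = Sun Mar 5 2023.
Next gap: 22 days. Sun Mar 5 2023 + 22 days = Mon Mar 27 2023.
Next gap: 25 days. Mon Mar 27 2023 + 25 days = Fri Apr 21 2023.
Next gap: 28 days. Fri Apr 21 2023 + 28 days = Fri May 19 2023.
Next gap: 31 days. Fri May 19 2023 + 31 days = Mon Jun 19 2023.
Next gap: 34 days. Mon Jun 19 2023 + 34 days = Sun Jul 23 2023.

Sun Jul 23 2023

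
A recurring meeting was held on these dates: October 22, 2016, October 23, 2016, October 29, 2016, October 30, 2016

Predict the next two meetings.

November 5, 2016; November 6, 2016

Gaps: 1, 6, 1 days — not constant, but cyclic with period 2.
The events fall on every Saturday and Sunday.
The following Saturday is November 5, 2016.
Next Sunday: November 6, 2016.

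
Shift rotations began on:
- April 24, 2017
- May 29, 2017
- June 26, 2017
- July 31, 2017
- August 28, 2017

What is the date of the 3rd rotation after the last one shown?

November 27, 2017

These are Mondays with 35, 28, 35, 28-day gaps.
Each is the final Monday of its month — May 29, 2017 is past the 28th, so '4th Monday' doesn't fit.
September 2017 ends with Monday September 25, 2017.
Last Monday of October 2017: October 30, 2017.
November 2017 ends with Monday November 27, 2017.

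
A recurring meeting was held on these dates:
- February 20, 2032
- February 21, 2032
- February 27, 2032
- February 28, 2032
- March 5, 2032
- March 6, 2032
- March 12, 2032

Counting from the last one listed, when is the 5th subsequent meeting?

March 27, 2032

Gaps: 1, 6, 1, 6, 1, 6 days — not constant, but cyclic with period 2.
The events fall on every Friday and Saturday.
The following Saturday is March 13, 2032.
Next Friday: March 19, 2032.
Next Saturday: March 20, 2032.
Next Friday: March 26, 2032.
Next Saturday: March 27, 2032.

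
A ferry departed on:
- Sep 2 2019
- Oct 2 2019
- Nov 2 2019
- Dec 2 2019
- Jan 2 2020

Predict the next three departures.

The day-of-month is always 2 (30, 31, 30, 31 days between events).
So this recurs on the 2nd of each month.
February 2020: Feb 2 2020.
March 2020: Mar 2 2020.
April 2020: Apr 2 2020.

Feb 2 2020, Mar 2 2020, Apr 2 2020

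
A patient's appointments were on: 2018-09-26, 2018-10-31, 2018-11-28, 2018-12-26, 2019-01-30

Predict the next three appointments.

Every date is a Wednesday; gaps 35, 28, 28, 35 days.
Each is the last Wednesday of its month (at least one falls on the 29th or later, ruling out '4th Wednesday').
Last Wednesday of February 2019: 2019-02-27.
Last Wednesday of March 2019: 2019-03-27.
Last Wednesday of April 2019: 2019-04-24.

2019-02-27, 2019-03-27, 2019-04-24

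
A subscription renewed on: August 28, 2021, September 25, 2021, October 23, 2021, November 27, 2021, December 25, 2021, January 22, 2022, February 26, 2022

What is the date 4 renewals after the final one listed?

June 25, 2022

All dates are Saturdays, 28, 28, 35, 28, 28, 35 days apart.
Specifically, the 4th Saturday of each month.
March 2022 — 4th Saturday is March 26, 2022.
April 2022 — 4th Saturday is April 23, 2022.
May 2022 — 4th Saturday is May 28, 2022.
June 2022 — 4th Saturday is June 25, 2022.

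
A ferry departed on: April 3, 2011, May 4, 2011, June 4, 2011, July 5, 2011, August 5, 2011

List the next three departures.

Every event comes 31 days after the last (31, 31, 31, 31).
August 5, 2011 + 31 days = September 5, 2011.
September 5, 2011 + 31 days = October 6, 2011.
October 6, 2011 + 31 days = November 6, 2011.

September 5, 2011; October 6, 2011; November 6, 2011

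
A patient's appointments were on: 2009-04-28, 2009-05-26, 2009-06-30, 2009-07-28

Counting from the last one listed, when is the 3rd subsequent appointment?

These are Tuesdays with 28, 35, 28-day gaps.
Each is the final Tuesday of its month — 2009-06-30 is past the 28th, so '4th Tuesday' doesn't fit.
Last Tuesday of August 2009: 2009-08-25.
Last Tuesday of September 2009: 2009-09-29.
Last Tuesday of October 2009: 2009-10-27.

2009-10-27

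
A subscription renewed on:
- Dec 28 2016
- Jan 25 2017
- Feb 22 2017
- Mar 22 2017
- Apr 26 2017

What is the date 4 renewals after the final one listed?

Aug 23 2017

All dates are Wednesdays, 28, 28, 28, 35 days apart.
Specifically, the 4th Wednesday of each month.
4th Wednesday of May 2017: May 24 2017.
June 2017 — 4th Wednesday is Jun 28 2017.
July 2017 — 4th Wednesday is Jul 26 2017.
August 2017 — 4th Wednesday is Aug 23 2017.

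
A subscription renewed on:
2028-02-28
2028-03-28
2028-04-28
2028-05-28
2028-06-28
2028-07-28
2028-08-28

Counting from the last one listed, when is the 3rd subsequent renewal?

The day-of-month is always 28 (29, 31, 30, 31, 30, 31 days between events).
So this recurs on the 28th of each month.
Next: September 2028 → 2028-09-28.
Next: October 2028 → 2028-10-28.
Next: November 2028 → 2028-11-28.

2028-11-28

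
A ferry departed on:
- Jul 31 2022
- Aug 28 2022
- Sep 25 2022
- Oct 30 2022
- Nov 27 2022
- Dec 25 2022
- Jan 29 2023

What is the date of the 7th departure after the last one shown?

All Sundays; the gaps (28, 28, 35, 28, 28, 35) vary with month length.
This is the last Sunday of each month.
February 2023 ends with Sunday Feb 26 2023.
Last Sunday of March 2023: Mar 26 2023.
Last Sunday of April 2023: Apr 30 2023.
Last Sunday of May 2023: May 28 2023.
Last Sunday of June 2023: Jun 25 2023.
July 2023 ends with Sunday Jul 30 2023.
Last Sunday of August 2023: Aug 27 2023.

Aug 27 2023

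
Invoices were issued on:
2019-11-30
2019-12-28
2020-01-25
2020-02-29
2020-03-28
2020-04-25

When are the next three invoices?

2020-05-30, 2020-06-27, 2020-07-25

These are Saturdays with 28, 28, 35, 28, 28-day gaps.
Each is the final Saturday of its month — 2019-11-30 is past the 28th, so '4th Saturday' doesn't fit.
Last Saturday of May 2020: 2020-05-30.
Last Saturday of June 2020: 2020-06-27.
Last Saturday of July 2020: 2020-07-25.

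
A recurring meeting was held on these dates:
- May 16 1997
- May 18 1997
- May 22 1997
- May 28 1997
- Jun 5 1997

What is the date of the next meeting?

Jun 15 1997

Gaps: 2, 4, 6, 8 days — each gap is 2 larger than the previous one.
Next gap: 10 days. Jun 5 1997 + 10 days = Jun 15 1997.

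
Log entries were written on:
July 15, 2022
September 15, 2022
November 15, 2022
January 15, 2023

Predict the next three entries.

March 15, 2023; May 15, 2023; July 15, 2023

The day-of-month is always 15 (62, 61, 61 days between events).
So this recurs on the 15th of every 2 months.
Next: March 2023 → March 15, 2023.
May 2023: May 15, 2023.
July 2023: July 15, 2023.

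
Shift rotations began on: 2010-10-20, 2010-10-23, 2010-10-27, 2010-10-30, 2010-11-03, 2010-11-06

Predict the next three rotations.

2010-11-10, 2010-11-13, 2010-11-17

Gaps: 3, 4, 3, 4, 3 days — not constant, but cyclic with period 2.
The events fall on every Wednesday and Saturday.
Next Wednesday: 2010-11-10.
Next Saturday: 2010-11-13.
Next Wednesday: 2010-11-17.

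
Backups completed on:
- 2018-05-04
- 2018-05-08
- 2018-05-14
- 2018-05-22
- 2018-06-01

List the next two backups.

2018-06-13, 2018-06-27

The spacing grows by 2 each time: 4, 6, 8, 10 days.
Next gap: 12 days. 2018-06-01 + 12 days = 2018-06-13.
Next gap: 14 days. 2018-06-13 + 14 days = 2018-06-27.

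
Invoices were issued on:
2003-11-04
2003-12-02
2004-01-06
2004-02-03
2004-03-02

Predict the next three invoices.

All dates are Tuesdays, 28, 35, 28, 28 days apart.
Specifically, the 1st Tuesday of each month.
1st Tuesday of April 2004: 2004-04-06.
1st Tuesday of May 2004: 2004-05-04.
June 2004 — 1st Tuesday is 2004-06-01.

2004-04-06, 2004-05-04, 2004-06-01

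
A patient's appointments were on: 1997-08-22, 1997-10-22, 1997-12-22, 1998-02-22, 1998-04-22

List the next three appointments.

Gaps: 61, 61, 62, 59 days — not constant. Every event is on the 22nd of the month.
Pattern: the 22nd of every 2 months.
June 1998: 1998-06-22.
Next: August 1998 → 1998-08-22.
October 1998: 1998-10-22.

1998-06-22, 1998-08-22, 1998-10-22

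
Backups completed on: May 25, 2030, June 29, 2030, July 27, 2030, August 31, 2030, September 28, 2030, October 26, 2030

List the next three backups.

Every date is a Saturday; gaps 35, 28, 35, 28, 28 days.
Each is the last Saturday of its month (at least one falls on the 29th or later, ruling out '4th Saturday').
Last Saturday of November 2030: November 30, 2030.
December 2030 ends with Saturday December 28, 2030.
Last Saturday of January 2031: January 25, 2031.

November 30, 2030; December 28, 2030; January 25, 2031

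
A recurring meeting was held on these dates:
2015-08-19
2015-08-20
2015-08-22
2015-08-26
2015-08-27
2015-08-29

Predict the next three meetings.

Every event lands on a Wednesday or Thursday or Saturday (gaps cycle 1, 2, 4, 1, 2).
So the schedule is: every Wednesday, Thursday and Saturday.
The following Wednesday is 2015-09-02.
Next Thursday: 2015-09-03.
The following Saturday is 2015-09-05.

2015-09-02, 2015-09-03, 2015-09-05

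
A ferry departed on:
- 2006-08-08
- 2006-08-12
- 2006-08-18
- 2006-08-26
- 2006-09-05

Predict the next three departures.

2006-09-17, 2006-10-01, 2006-10-17

The spacing grows by 2 each time: 4, 6, 8, 10 days.
Next gap: 12 days. 2006-09-05 + 12 days = 2006-09-17.
Next gap: 14 days. 2006-09-17 + 14 days = 2006-10-01.
Next gap: 16 days. 2006-10-01 + 16 days = 2006-10-17.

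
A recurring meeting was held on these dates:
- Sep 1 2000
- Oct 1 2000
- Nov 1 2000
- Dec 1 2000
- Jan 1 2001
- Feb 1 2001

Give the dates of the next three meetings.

Mar 1 2001, Apr 1 2001, May 1 2001

The day-of-month is always 1 (30, 31, 30, 31, 31 days between events).
So this recurs on the 1st of each month.
March 2001: Mar 1 2001.
Next: April 2001 → Apr 1 2001.
May 2001: May 1 2001.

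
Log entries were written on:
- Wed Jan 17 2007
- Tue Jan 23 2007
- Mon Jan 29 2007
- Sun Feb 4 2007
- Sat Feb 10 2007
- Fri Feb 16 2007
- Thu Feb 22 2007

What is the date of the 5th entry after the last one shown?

Gaps between consecutive events: 6, 6, 6, 6, 6, 6 days — a constant 6-day interval.
Thu Feb 22 2007 + 6 days = Wed Feb 28 2007.
Wed Feb 28 2007 + 6 days = Tue Mar 6 2007.
Tue Mar 6 2007 + 6 days = Mon Mar 12 2007.
Mon Mar 12 2007 + 6 days = Sun Mar 18 2007.
Sun Mar 18 2007 + 6 days = Sat Mar 24 2007.

Sat Mar 24 2007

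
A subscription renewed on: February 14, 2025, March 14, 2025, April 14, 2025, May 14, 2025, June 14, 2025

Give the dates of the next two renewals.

July 14, 2025; August 14, 2025

Gaps: 28, 31, 30, 31 days — not constant. Every event is on the 14th of the month.
Pattern: the 14th of each month.
July 2025: July 14, 2025.
August 2025: August 14, 2025.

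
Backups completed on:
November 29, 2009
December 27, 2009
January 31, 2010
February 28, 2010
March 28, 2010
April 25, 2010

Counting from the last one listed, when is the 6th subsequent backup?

October 31, 2010

Every date is a Sunday; gaps 28, 35, 28, 28, 28 days.
Each is the last Sunday of its month (at least one falls on the 29th or later, ruling out '4th Sunday').
Last Sunday of May 2010: May 30, 2010.
Last Sunday of June 2010: June 27, 2010.
Last Sunday of July 2010: July 25, 2010.
August 2010 ends with Sunday August 29, 2010.
September 2010 ends with Sunday September 26, 2010.
Last Sunday of October 2010: October 31, 2010.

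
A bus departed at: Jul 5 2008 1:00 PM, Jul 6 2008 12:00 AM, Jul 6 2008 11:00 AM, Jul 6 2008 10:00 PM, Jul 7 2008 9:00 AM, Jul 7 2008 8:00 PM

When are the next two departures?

Gaps: 11, 11, 11, 11, 11 hours — each event is 11 hours after the previous one.
Jul 7 2008 8:00 PM + 11 h = Jul 8 2008 7:00 AM.
Jul 8 2008 7:00 AM + 11 h = Jul 8 2008 6:00 PM.

Jul 8 2008 7:00 AM, Jul 8 2008 6:00 PM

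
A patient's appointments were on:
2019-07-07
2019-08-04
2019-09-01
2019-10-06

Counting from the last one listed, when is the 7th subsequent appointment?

All dates are Sundays, 28, 28, 35 days apart.
Specifically, the 1st Sunday of each month.
November 2019 — 1st Sunday is 2019-11-03.
December 2019 — 1st Sunday is 2019-12-01.
1st Sunday of January 2020: 2020-01-05.
February 2020 — 1st Sunday is 2020-02-02.
1st Sunday of March 2020: 2020-03-01.
1st Sunday of April 2020: 2020-04-05.
May 2020 — 1st Sunday is 2020-05-03.

2020-05-03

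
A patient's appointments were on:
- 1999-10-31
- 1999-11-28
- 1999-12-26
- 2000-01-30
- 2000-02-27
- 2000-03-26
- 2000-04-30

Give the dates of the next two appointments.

All Sundays; the gaps (28, 28, 35, 28, 28, 35) vary with month length.
This is the last Sunday of each month.
May 2000 ends with Sunday 2000-05-28.
June 2000 ends with Sunday 2000-06-25.

2000-05-28, 2000-06-25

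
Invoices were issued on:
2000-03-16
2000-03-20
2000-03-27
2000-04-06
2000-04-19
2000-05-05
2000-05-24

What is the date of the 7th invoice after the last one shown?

2000-12-27

Gaps: 4, 7, 10, 13, 16, 19 days — each gap is 3 larger than the previous one.
Next gap: 22 days. 2000-05-24 + 22 days = 2000-06-15.
Next gap: 25 days. 2000-06-15 + 25 days = 2000-07-10.
Next gap: 28 days. 2000-07-10 + 28 days = 2000-08-07.
Next gap: 31 days. 2000-08-07 + 31 days = 2000-09-07.
Next gap: 34 days. 2000-09-07 + 34 days = 2000-10-11.
Next gap: 37 days. 2000-10-11 + 37 days = 2000-11-17.
Next gap: 40 days. 2000-11-17 + 40 days = 2000-12-27.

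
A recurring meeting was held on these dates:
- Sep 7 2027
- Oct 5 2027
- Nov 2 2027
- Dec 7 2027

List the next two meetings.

Jan 4 2028, Feb 1 2028

All dates are Tuesdays, 28, 28, 35 days apart.
Specifically, the 1st Tuesday of each month.
January 2028 — 1st Tuesday is Jan 4 2028.
February 2028 — 1st Tuesday is Feb 1 2028.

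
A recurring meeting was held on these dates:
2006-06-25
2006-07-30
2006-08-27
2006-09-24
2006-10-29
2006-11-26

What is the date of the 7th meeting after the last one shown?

These are Sundays with 35, 28, 28, 35, 28-day gaps.
Each is the final Sunday of its month — 2006-07-30 is past the 28th, so '4th Sunday' doesn't fit.
Last Sunday of December 2006: 2006-12-31.
January 2007 ends with Sunday 2007-01-28.
February 2007 ends with Sunday 2007-02-25.
Last Sunday of March 2007: 2007-03-25.
April 2007 ends with Sunday 2007-04-29.
May 2007 ends with Sunday 2007-05-27.
Last Sunday of June 2007: 2007-06-24.

2007-06-24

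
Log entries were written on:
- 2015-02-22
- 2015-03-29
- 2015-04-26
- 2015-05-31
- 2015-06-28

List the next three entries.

2015-07-26, 2015-08-30, 2015-09-27

Every date is a Sunday; gaps 35, 28, 35, 28 days.
Each is the last Sunday of its month (at least one falls on the 29th or later, ruling out '4th Sunday').
July 2015 ends with Sunday 2015-07-26.
Last Sunday of August 2015: 2015-08-30.
September 2015 ends with Sunday 2015-09-27.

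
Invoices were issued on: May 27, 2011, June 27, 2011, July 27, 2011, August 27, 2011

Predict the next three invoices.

September 27, 2011; October 27, 2011; November 27, 2011

The day-of-month is always 27 (31, 30, 31 days between events).
So this recurs on the 27th of each month.
Next: September 2011 → September 27, 2011.
Next: October 2011 → October 27, 2011.
Next: November 2011 → November 27, 2011.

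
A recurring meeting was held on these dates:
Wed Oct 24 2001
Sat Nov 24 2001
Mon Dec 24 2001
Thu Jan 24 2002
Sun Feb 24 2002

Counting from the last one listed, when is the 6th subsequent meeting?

Sat Aug 24 2002

Each date is the 24th; the gaps (31, 30, 31, 31) track the month lengths.
The rule is the 24th of each month.
Next: March 2002 → Sun Mar 24 2002.
April 2002: Wed Apr 24 2002.
Next: May 2002 → Fri May 24 2002.
Next: June 2002 → Mon Jun 24 2002.
July 2002: Wed Jul 24 2002.
August 2002: Sat Aug 24 2002.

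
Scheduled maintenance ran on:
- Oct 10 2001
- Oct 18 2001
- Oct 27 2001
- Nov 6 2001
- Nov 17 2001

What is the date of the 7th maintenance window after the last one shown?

Gaps: 8, 9, 10, 11 days — each gap is 1 larger than the previous one.
Next gap: 12 days. Nov 17 2001 + 12 days = Nov 29 2001.
Next gap: 13 days. Nov 29 2001 + 13 days = Dec 12 2001.
Next gap: 14 days. Dec 12 2001 + 14 days = Dec 26 2001.
Next gap: 15 days. Dec 26 2001 + 15 days = Jan 10 2002.
Next gap: 16 days. Jan 10 2002 + 16 days = Jan 26 2002.
Next gap: 17 days. Jan 26 2002 + 17 days = Feb 12 2002.
Next gap: 18 days. Feb 12 2002 + 18 days = Mar 2 2002.

Mar 2 2002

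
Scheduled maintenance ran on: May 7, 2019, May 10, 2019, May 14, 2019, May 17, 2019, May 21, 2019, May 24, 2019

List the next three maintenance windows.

Every event lands on a Tuesday or Friday (gaps cycle 3, 4, 3, 4, 3).
So the schedule is: every Tuesday and Friday.
Next Tuesday: May 28, 2019.
Next Friday: May 31, 2019.
The following Tuesday is June 4, 2019.

May 28, 2019; May 31, 2019; June 4, 2019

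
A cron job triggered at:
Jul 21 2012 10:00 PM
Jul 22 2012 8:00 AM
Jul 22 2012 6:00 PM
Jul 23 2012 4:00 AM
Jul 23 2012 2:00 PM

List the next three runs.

Gaps: 10, 10, 10, 10 hours — each event is 10 hours after the previous one.
Jul 23 2012 2:00 PM + 10 h = Jul 24 2012 12:00 AM.
Jul 24 2012 12:00 AM + 10 h = Jul 24 2012 10:00 AM.
Jul 24 2012 10:00 AM + 10 h = Jul 24 2012 8:00 PM.

Jul 24 2012 12:00 AM, Jul 24 2012 10:00 AM, Jul 24 2012 8:00 PM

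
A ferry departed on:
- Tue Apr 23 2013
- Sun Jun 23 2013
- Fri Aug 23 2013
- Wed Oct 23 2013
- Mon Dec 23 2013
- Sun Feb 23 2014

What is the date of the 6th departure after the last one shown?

Mon Feb 23 2015

Each date is the 23rd; the gaps (61, 61, 61, 61, 62) track the month lengths.
The rule is the 23rd of every 2 months.
Next: April 2014 → Wed Apr 23 2014.
June 2014: Mon Jun 23 2014.
Next: August 2014 → Sat Aug 23 2014.
Next: October 2014 → Thu Oct 23 2014.
December 2014: Tue Dec 23 2014.
Next: February 2015 → Mon Feb 23 2015.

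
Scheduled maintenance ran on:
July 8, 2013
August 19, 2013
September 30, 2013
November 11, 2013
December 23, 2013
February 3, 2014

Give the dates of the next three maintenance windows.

The spacing is 42, 42, 42, 42, 42 days — always 42 days.
February 3, 2014 + 42 days = March 17, 2014.
March 17, 2014 + 42 days = April 28, 2014.
April 28, 2014 + 42 days = June 9, 2014.

March 17, 2014; April 28, 2014; June 9, 2014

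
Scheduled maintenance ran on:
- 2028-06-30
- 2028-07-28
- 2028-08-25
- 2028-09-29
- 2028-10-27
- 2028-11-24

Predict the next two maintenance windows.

These are Fridays with 28, 28, 35, 28, 28-day gaps.
Each is the final Friday of its month — 2028-06-30 is past the 28th, so '4th Friday' doesn't fit.
Last Friday of December 2028: 2028-12-29.
Last Friday of January 2029: 2029-01-26.

2028-12-29, 2029-01-26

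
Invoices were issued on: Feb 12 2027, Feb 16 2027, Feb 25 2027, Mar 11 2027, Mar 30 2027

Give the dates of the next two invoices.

Intervals are 4, 9, 14, 19 days — an arithmetic progression with common difference 5.
Next gap: 24 days. Mar 30 2027 + 24 days = Apr 23 2027.
Next gap: 29 days. Apr 23 2027 + 29 days = May 22 2027.

Apr 23 2027, May 22 2027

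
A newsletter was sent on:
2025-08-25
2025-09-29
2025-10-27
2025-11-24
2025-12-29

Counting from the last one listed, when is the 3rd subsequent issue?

All Mondays; the gaps (35, 28, 28, 35) vary with month length.
This is the last Monday of each month.
January 2026 ends with Monday 2026-01-26.
Last Monday of February 2026: 2026-02-23.
Last Monday of March 2026: 2026-03-30.

2026-03-30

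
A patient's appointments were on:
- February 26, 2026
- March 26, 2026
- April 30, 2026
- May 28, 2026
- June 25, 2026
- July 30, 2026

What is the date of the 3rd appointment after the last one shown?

Every date is a Thursday; gaps 28, 35, 28, 28, 35 days.
Each is the last Thursday of its month (at least one falls on the 29th or later, ruling out '4th Thursday').
August 2026 ends with Thursday August 27, 2026.
September 2026 ends with Thursday September 24, 2026.
October 2026 ends with Thursday October 29, 2026.

October 29, 2026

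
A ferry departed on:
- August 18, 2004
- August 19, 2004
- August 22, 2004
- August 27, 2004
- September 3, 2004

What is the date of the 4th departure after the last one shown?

October 21, 2004

The spacing grows by 2 each time: 1, 3, 5, 7 days.
Next gap: 9 days. September 3, 2004 + 9 days = September 12, 2004.
Next gap: 11 days. September 12, 2004 + 11 days = September 23, 2004.
Next gap: 13 days. September 23, 2004 + 13 days = October 6, 2004.
Next gap: 15 days. October 6, 2004 + 15 days = October 21, 2004.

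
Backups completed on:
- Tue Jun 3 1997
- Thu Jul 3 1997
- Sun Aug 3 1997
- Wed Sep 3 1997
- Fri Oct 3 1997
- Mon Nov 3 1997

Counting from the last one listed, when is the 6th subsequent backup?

Sun May 3 1998

The day-of-month is always 3 (30, 31, 31, 30, 31 days between events).
So this recurs on the 3rd of each month.
Next: December 1997 → Wed Dec 3 1997.
January 1998: Sat Jan 3 1998.
February 1998: Tue Feb 3 1998.
March 1998: Tue Mar 3 1998.
Next: April 1998 → Fri Apr 3 1998.
Next: May 1998 → Sun May 3 1998.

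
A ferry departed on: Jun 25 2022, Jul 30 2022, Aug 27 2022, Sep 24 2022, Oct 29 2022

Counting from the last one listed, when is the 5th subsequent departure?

Mar 25 2023

All Saturdays; the gaps (35, 28, 28, 35) vary with month length.
This is the last Saturday of each month.
November 2022 ends with Saturday Nov 26 2022.
December 2022 ends with Saturday Dec 31 2022.
Last Saturday of January 2023: Jan 28 2023.
February 2023 ends with Saturday Feb 25 2023.
Last Saturday of March 2023: Mar 25 2023.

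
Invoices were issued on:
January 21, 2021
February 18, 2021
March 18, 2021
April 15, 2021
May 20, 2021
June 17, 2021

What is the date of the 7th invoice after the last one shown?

January 20, 2022

These are Thursdays at 28- or 35-day spacing (28, 28, 28, 35, 28).
The pattern: 3rd Thursday of the month.
3rd Thursday of July 2021: July 15, 2021.
3rd Thursday of August 2021: August 19, 2021.
3rd Thursday of September 2021: September 16, 2021.
3rd Thursday of October 2021: October 21, 2021.
November 2021 — 3rd Thursday is November 18, 2021.
3rd Thursday of December 2021: December 16, 2021.
3rd Thursday of January 2022: January 20, 2022.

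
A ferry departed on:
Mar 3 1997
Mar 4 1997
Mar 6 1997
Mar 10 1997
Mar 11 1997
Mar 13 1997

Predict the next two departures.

The gap pattern 1, 2, 4, 1, 2 repeats every 3 events.
These are the Mondays, Tuesdays and Thursdays of each week.
The following Monday is Mar 17 1997.
The following Tuesday is Mar 18 1997.

Mar 17 1997, Mar 18 1997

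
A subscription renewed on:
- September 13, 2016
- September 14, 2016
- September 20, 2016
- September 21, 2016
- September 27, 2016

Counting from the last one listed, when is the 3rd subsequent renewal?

Every event lands on a Tuesday or Wednesday (gaps cycle 1, 6, 1, 6).
So the schedule is: every Tuesday and Wednesday.
The following Wednesday is September 28, 2016.
The following Tuesday is October 4, 2016.
Next Wednesday: October 5, 2016.

October 5, 2016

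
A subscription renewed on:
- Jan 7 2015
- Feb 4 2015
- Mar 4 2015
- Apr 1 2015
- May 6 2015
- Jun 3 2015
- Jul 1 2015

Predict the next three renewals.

Aug 5 2015, Sep 2 2015, Oct 7 2015

Gaps: 28, 28, 28, 35, 28, 28 days — a mix of 28 and 35. Every date is a Wednesday.
Each is the 1st Wednesday of its month.
August 2015 — 1st Wednesday is Aug 5 2015.
1st Wednesday of September 2015: Sep 2 2015.
1st Wednesday of October 2015: Oct 7 2015.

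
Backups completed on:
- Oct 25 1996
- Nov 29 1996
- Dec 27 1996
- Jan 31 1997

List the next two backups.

Feb 28 1997, Mar 28 1997

These are Fridays with 35, 28, 35-day gaps.
Each is the final Friday of its month — Nov 29 1996 is past the 28th, so '4th Friday' doesn't fit.
February 1997 ends with Friday Feb 28 1997.
March 1997 ends with Friday Mar 28 1997.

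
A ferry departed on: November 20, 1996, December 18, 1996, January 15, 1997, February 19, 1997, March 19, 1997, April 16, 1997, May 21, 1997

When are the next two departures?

All dates are Wednesdays, 28, 28, 35, 28, 28, 35 days apart.
Specifically, the 3rd Wednesday of each month.
3rd Wednesday of June 1997: June 18, 1997.
3rd Wednesday of July 1997: July 16, 1997.

June 18, 1997; July 16, 1997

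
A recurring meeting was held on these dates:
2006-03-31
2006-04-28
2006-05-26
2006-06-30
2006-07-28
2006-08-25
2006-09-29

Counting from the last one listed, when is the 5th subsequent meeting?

2007-02-23

All Fridays; the gaps (28, 28, 35, 28, 28, 35) vary with month length.
This is the last Friday of each month.
Last Friday of October 2006: 2006-10-27.
Last Friday of November 2006: 2006-11-24.
Last Friday of December 2006: 2006-12-29.
Last Friday of January 2007: 2007-01-26.
Last Friday of February 2007: 2007-02-23.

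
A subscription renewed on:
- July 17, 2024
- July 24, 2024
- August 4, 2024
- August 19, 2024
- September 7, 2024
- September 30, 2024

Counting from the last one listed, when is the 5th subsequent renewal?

Intervals are 7, 11, 15, 19, 23 days — an arithmetic progression with common difference 4.
Next gap: 27 days. September 30, 2024 + 27 days = October 27, 2024.
Next gap: 31 days. October 27, 2024 + 31 days = November 27, 2024.
Next gap: 35 days. November 27, 2024 + 35 days = January 1, 2025.
Next gap: 39 days. January 1, 2025 + 39 days = February 9, 2025.
Next gap: 43 days. February 9, 2025 + 43 days = March 24, 2025.

March 24, 2025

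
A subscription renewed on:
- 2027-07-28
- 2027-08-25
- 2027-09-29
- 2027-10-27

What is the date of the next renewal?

All Wednesdays; the gaps (28, 35, 28) vary with month length.
This is the last Wednesday of each month.
November 2027 ends with Wednesday 2027-11-24.

2027-11-24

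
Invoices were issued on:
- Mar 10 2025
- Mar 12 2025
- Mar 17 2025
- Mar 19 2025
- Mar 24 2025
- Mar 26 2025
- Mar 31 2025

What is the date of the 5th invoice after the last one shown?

The gap pattern 2, 5, 2, 5, 2, 5 repeats every 2 events.
These are the Mondays and Wednesdays of each week.
Next Wednesday: Apr 2 2025.
Next Monday: Apr 7 2025.
The following Wednesday is Apr 9 2025.
Next Monday: Apr 14 2025.
Next Wednesday: Apr 16 2025.

Apr 16 2025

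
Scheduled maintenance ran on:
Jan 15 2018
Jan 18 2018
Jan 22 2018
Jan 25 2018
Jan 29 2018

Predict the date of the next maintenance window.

Gaps: 3, 4, 3, 4 days — not constant, but cyclic with period 2.
The events fall on every Monday and Thursday.
Next Thursday: Feb 1 2018.

Feb 1 2018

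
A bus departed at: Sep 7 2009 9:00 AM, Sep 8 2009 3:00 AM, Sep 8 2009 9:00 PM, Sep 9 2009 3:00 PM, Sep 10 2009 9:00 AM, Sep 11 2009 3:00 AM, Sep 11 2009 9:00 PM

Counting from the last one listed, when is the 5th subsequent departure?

Gaps: 18, 18, 18, 18, 18, 18 hours — each event is 18 hours after the previous one.
Sep 11 2009 9:00 PM + 18 h = Sep 12 2009 3:00 PM.
Sep 12 2009 3:00 PM + 18 h = Sep 13 2009 9:00 AM.
Sep 13 2009 9:00 AM + 18 h = Sep 14 2009 3:00 AM.
Sep 14 2009 3:00 AM + 18 h = Sep 14 2009 9:00 PM.
Sep 14 2009 9:00 PM + 18 h = Sep 15 2009 3:00 PM.

Sep 15 2009 3:00 PM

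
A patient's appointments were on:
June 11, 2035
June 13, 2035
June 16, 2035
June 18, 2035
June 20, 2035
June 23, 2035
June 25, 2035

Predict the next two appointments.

The gap pattern 2, 3, 2, 2, 3, 2 repeats every 3 events.
These are the Mondays, Wednesdays and Saturdays of each week.
Next Wednesday: June 27, 2035.
The following Saturday is June 30, 2035.

June 27, 2035; June 30, 2035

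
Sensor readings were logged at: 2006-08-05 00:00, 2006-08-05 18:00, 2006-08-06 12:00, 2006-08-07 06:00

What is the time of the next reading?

2006-08-08 00:00

Spacing: 18, 18, 18 h — constant 18 h.
2006-08-07 06:00 + 18 h = 2006-08-08 00:00.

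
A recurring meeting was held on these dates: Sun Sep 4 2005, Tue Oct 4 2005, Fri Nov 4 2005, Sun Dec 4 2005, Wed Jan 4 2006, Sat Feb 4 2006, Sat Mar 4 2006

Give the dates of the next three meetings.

Tue Apr 4 2006, Thu May 4 2006, Sun Jun 4 2006

Each date is the 4th; the gaps (30, 31, 30, 31, 31, 28) track the month lengths.
The rule is the 4th of each month.
April 2006: Tue Apr 4 2006.
May 2006: Thu May 4 2006.
Next: June 2006 → Sun Jun 4 2006.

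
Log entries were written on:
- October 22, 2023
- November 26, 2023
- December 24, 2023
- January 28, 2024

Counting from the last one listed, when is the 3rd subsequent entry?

April 28, 2024

All dates are Sundays, 35, 28, 35 days apart.
Specifically, the 4th Sunday of each month.
4th Sunday of February 2024: February 25, 2024.
4th Sunday of March 2024: March 24, 2024.
April 2024 — 4th Sunday is April 28, 2024.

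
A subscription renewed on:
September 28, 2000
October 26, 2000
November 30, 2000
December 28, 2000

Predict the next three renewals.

Every date is a Thursday; gaps 28, 35, 28 days.
Each is the last Thursday of its month (at least one falls on the 29th or later, ruling out '4th Thursday').
Last Thursday of January 2001: January 25, 2001.
Last Thursday of February 2001: February 22, 2001.
Last Thursday of March 2001: March 29, 2001.

January 25, 2001; February 22, 2001; March 29, 2001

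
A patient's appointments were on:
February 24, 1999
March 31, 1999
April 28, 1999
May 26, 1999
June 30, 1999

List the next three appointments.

Every date is a Wednesday; gaps 35, 28, 28, 35 days.
Each is the last Wednesday of its month (at least one falls on the 29th or later, ruling out '4th Wednesday').
July 1999 ends with Wednesday July 28, 1999.
Last Wednesday of August 1999: August 25, 1999.
Last Wednesday of September 1999: September 29, 1999.

July 28, 1999; August 25, 1999; September 29, 1999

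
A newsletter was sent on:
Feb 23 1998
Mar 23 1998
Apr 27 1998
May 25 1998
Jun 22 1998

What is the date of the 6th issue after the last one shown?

Dec 28 1998

All dates are Mondays, 28, 35, 28, 28 days apart.
Specifically, the 4th Monday of each month.
July 1998 — 4th Monday is Jul 27 1998.
August 1998 — 4th Monday is Aug 24 1998.
4th Monday of September 1998: Sep 28 1998.
4th Monday of October 1998: Oct 26 1998.
November 1998 — 4th Monday is Nov 23 1998.
December 1998 — 4th Monday is Dec 28 1998.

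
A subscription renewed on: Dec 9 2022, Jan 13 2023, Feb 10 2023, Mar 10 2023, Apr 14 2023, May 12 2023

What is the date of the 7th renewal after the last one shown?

Gaps: 35, 28, 28, 35, 28 days — a mix of 28 and 35. Every date is a Friday.
Each is the 2nd Friday of its month.
June 2023 — 2nd Friday is Jun 9 2023.
July 2023 — 2nd Friday is Jul 14 2023.
2nd Friday of August 2023: Aug 11 2023.
2nd Friday of September 2023: Sep 8 2023.
October 2023 — 2nd Friday is Oct 13 2023.
November 2023 — 2nd Friday is Nov 10 2023.
December 2023 — 2nd Friday is Dec 8 2023.

Dec 8 2023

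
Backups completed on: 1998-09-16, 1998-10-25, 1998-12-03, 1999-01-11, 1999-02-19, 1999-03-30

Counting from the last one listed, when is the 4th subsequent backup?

1999-09-02

Gaps between consecutive events: 39, 39, 39, 39, 39 days — a constant 39-day interval.
1999-03-30 + 39 days = 1999-05-08.
1999-05-08 + 39 days = 1999-06-16.
1999-06-16 + 39 days = 1999-07-25.
1999-07-25 + 39 days = 1999-09-02.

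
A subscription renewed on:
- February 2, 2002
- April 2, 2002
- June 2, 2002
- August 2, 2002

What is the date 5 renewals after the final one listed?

The day-of-month is always 2 (59, 61, 61 days between events).
So this recurs on the 2nd of every 2 months.
Next: October 2002 → October 2, 2002.
December 2002: December 2, 2002.
February 2003: February 2, 2003.
April 2003: April 2, 2003.
Next: June 2003 → June 2, 2003.

June 2, 2003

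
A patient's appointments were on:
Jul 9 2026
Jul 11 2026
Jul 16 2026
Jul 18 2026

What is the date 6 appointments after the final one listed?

Every event lands on a Thursday or Saturday (gaps cycle 2, 5, 2).
So the schedule is: every Thursday and Saturday.
Next Thursday: Jul 23 2026.
Next Saturday: Jul 25 2026.
Next Thursday: Jul 30 2026.
The following Saturday is Aug 1 2026.
Next Thursday: Aug 6 2026.
Next Saturday: Aug 8 2026.

Aug 8 2026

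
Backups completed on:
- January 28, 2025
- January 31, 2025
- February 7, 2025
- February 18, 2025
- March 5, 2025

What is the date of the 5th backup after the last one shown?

Intervals are 3, 7, 11, 15 days — an arithmetic progression with common difference 4.
Next gap: 19 days. March 5, 2025 + 19 days = March 24, 2025.
Next gap: 23 days. March 24, 2025 + 23 days = April 16, 2025.
Next gap: 27 days. April 16, 2025 + 27 days = May 13, 2025.
Next gap: 31 days. May 13, 2025 + 31 days = June 13, 2025.
Next gap: 35 days. June 13, 2025 + 35 days = July 18, 2025.

July 18, 2025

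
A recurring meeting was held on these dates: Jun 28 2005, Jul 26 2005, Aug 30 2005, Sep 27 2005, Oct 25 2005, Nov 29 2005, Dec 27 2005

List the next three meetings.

These are Tuesdays with 28, 35, 28, 28, 35, 28-day gaps.
Each is the final Tuesday of its month — Aug 30 2005 is past the 28th, so '4th Tuesday' doesn't fit.
Last Tuesday of January 2006: Jan 31 2006.
February 2006 ends with Tuesday Feb 28 2006.
Last Tuesday of March 2006: Mar 28 2006.

Jan 31 2006, Feb 28 2006, Mar 28 2006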